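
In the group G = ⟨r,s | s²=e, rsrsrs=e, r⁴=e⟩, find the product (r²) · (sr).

Compute (r²) · (sr) by multiplying left to right and reducing via the relations at each step:
  (r²) · s = r²s
  (r²s) · r = r²sr

Answer: r²sr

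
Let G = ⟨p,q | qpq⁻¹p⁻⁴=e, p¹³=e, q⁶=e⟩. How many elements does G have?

Enumerate words in the generators, reducing via the relations: the distinct elements are
  {e, p, q, pq, p², p³, p⁴, p⁵, p⁶, p⁷, p⁸, p⁹, q², q³, q⁴, q⁵, pq², pq³, pq⁴, pq⁵, p²q, p³q, p¹², p¹¹, p¹⁰, p⁴q, p⁵q, p⁶q, p⁷q, p⁸q, p⁹q, p²q², p²q³, p²q⁴, p²q⁵, p³q², p³q³, p³q⁴, p³q⁵, p¹²q, p¹¹q, p¹⁰q, p⁴q², p⁴q³, p⁴q⁴, p⁴q⁵, p⁵q², p⁵q³, p⁵q⁴, p⁵q⁵, p⁶q², p⁶q³, p⁶q⁴, p⁶q⁵, p⁷q², p⁷q³, p⁷q⁴, p⁷q⁵, p⁸q², p⁸q³, p⁸q⁴, p⁸q⁵, p⁹q², p⁹q³, p⁹q⁴, p⁹q⁵, p¹²q², p¹²q³, p¹²q⁴, p¹²q⁵, p¹¹q², p¹¹q³, p¹¹q⁴, p¹¹q⁵, p¹⁰q², p¹⁰q³, p¹⁰q⁴, p¹⁰q⁵}.
No further products give new elements, so |G| = 78.

Answer: 78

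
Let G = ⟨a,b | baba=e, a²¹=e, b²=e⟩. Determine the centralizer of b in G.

⟨b⟩ ⊆ C_G(b) since powers of b commute with b; so |C_G(b)| ≥ |⟨b⟩| = 2.
By orbit–stabilizer, |C_G(b)| = |G| / |conj. class of b| = 42 / 21 = 2.
The 2 elements commuting with b are {e, b}.

Answer: {e, b}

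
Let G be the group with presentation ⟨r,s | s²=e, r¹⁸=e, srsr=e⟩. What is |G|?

Enumerate words in the generators, reducing via the relations: the distinct elements are
  {e, r, s, rs, r², r³, r⁴, r⁵, r⁶, r⁷, r⁸, r⁹, r²s, r³s, r¹², r¹³, r¹¹, r¹⁰, r¹⁴, r¹⁵, r¹⁶, r¹⁷, r⁴s, r⁵s, r⁶s, r⁷s, r⁸s, r⁹s, r¹²s, r¹³s, r¹¹s, r¹⁰s, r¹⁴s, r¹⁵s, r¹⁶s, r¹⁷s}.
No further products give new elements, so |G| = 36.

Answer: 36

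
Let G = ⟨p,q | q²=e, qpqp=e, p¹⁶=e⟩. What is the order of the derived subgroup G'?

G' = [G, G] is generated by all commutators. The generator-pair commutators are: [p, q] = p².
The subgroup they normally generate is {e, p², p⁴, p⁶, p⁸, p¹⁰, p¹², p¹⁴}, of order 8.
Check: |G/G'| = 32/8 = 4 is the order of the abelianisation.

Answer: 8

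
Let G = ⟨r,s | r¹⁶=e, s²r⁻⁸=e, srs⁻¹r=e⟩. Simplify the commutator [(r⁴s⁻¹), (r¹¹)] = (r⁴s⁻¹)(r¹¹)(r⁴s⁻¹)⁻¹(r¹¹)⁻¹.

[(r⁴s⁻¹), (r¹¹)] = (r⁴s⁻¹)·(r¹¹)·(r⁴s⁻¹)⁻¹·(r¹¹)⁻¹.
  (r⁴s⁻¹) · (r¹¹) = rs
  (rs) · (r⁴s) = r⁵
  (r⁵) · (r⁵) = r¹⁰

Answer: r¹⁰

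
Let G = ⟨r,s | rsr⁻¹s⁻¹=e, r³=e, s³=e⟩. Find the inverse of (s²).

The order of (s²) is 3 (smallest k with (s²)ᵏ = e), so (s²)⁻¹ = (s²)² = s.
Check: (s²) · s → (s²) · s = e, giving e as required.

Answer: s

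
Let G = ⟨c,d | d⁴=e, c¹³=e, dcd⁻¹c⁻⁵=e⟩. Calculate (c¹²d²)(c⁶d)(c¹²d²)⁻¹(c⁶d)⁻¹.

[(c¹²d²), (c⁶d)] = (c¹²d²)·(c⁶d)·(c¹²d²)⁻¹·(c⁶d)⁻¹.
  (c¹²d²) · (c⁶d) = c⁶d³
  (c⁶d³) · (c¹²d²) = c¹¹d
  (c¹¹d) · (c⁴d³) = c⁵

Answer: c⁵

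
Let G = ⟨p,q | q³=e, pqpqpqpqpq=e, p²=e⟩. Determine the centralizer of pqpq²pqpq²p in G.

⟨pqpq²pqpq²p⟩ ⊆ C_G(pqpq²pqpq²p) since powers of pqpq²pqpq²p commute with pqpq²pqpq²p; so |C_G(pqpq²pqpq²p)| ≥ |⟨pqpq²pqpq²p⟩| = 2.
By orbit–stabilizer, |C_G(pqpq²pqpq²p)| = |G| / |conj. class of pqpq²pqpq²p| = 60 / 15 = 4.
The 4 elements commuting with pqpq²pqpq²p are {e, q²pq, pq²pqpq²pq², pqpq²pqpq²p}.

Answer: {e, q²pq, pq²pqpq²pq², pqpq²pqpq²p}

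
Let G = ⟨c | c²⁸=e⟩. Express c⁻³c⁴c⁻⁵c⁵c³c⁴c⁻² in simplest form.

Multiply left to right, reducing at each step:
  (c²⁵) · c⁴ = c
  c · c⁻⁵ = c²⁴
  (c²⁴) · c⁵ = c
  c · c³ = c⁴
  (c⁴) · c⁴ = c⁸
  (c⁸) · c⁻² = c⁶

Answer: c⁶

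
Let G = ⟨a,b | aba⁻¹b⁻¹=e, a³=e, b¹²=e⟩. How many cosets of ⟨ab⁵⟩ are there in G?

First find ord(ab⁵) by computing successive powers:
  (ab⁵)¹ = ab⁵, (ab⁵)² = a²b¹⁰, (ab⁵)³ = b³, (ab⁵)⁴ = ab⁸, (ab⁵)⁵ = a²b, (ab⁵)⁶ = b⁶, (ab⁵)⁷ = ab¹¹, (ab⁵)⁸ = a²b⁴, (ab⁵)⁹ = b⁹, (ab⁵)¹⁰ = ab², (ab⁵)¹¹ = a²b⁷, (ab⁵)¹² = e.
So |⟨ab⁵⟩| = ord(ab⁵) = 12. With |G| = 36, by Lagrange [G : ⟨ab⁵⟩] = 36/12 = 3.

Answer: 3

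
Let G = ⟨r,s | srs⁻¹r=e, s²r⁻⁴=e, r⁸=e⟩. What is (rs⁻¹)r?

Compute (rs⁻¹) · r by multiplying left to right and reducing via the relations at each step:
  (rs⁻¹) · r = s⁻¹

Answer: s⁻¹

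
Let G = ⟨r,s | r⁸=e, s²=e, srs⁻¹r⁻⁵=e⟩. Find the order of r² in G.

Compute successive powers until reaching e:
  (r²)¹ = r², (r²)² = r⁴, (r²)³ = r⁶, (r²)⁴ = e.
The smallest positive k with (r²)ᵏ = e is 4.

Answer: 4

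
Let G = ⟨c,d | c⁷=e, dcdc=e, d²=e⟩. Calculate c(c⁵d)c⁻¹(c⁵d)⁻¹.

[c, (c⁵d)] = c·(c⁵d)·c⁻¹·(c⁵d)⁻¹.
  c · (c⁵d) = c⁶d
  (c⁶d) · (c⁶) = d
  d · (c⁵d) = c²

Answer: c²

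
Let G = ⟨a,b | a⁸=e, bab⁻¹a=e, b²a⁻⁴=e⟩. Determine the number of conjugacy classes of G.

The conjugacy classes (representative and size) are:
  [e] (size 1), [a⁷] (size 2), [a²] (size 2), [a⁵] (size 2), [a⁴] (size 1), [a²b⁻¹] (size 4), [a³b] (size 4).
Class equation: 1 + 2 + 2 + 2 + 1 + 4 + 4 = 16 = |G|. So G has 7 conjugacy classes.

Answer: 7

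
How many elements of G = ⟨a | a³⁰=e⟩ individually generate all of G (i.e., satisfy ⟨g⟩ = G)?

G is cyclic of order 30. An element generates G iff its order is 30, and a cyclic group of order 30 has exactly φ(30) = 8 such elements.

Answer: 8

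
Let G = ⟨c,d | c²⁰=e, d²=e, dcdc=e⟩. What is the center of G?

An element z ∈ Z(G) iff z commutes with every generator.
For example c¹⁰ is central: (c¹⁰)·c = c¹¹ = c·(c¹⁰); (c¹⁰)·d = c¹⁰d = d·(c¹⁰).
Whereas c ∉ Z(G) since c·d = cd ≠ c¹⁹d = d·c.
Checking each of the 40 elements this way gives Z(G) = {e, c¹⁰}, of order 2.

Answer: {e, c¹⁰}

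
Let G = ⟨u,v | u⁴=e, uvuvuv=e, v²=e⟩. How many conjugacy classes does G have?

The conjugacy classes (representative and size) are:
  [e] (size 1), [u³] (size 6), [u²vu²v] (size 3), [uvu³] (size 6), [vu³] (size 8).
Class equation: 1 + 6 + 3 + 6 + 8 = 24 = |G|. So G has 5 conjugacy classes.

Answer: 5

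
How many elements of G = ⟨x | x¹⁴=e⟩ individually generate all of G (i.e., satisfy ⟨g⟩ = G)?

G is cyclic of order 14. An element generates G iff its order is 14, and a cyclic group of order 14 has exactly φ(14) = 6 such elements.

Answer: 6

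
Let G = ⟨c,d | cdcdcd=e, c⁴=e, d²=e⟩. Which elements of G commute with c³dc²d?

⟨c³dc²d⟩ ⊆ C_G(c³dc²d) since powers of c³dc²d commute with c³dc²d; so |C_G(c³dc²d)| ≥ |⟨c³dc²d⟩| = 2.
By orbit–stabilizer, |C_G(c³dc²d)| = |G| / |conj. class of c³dc²d| = 24 / 6 = 4.
The 4 elements commuting with c³dc²d are {e, c², cdc²d, c³dc²d}.

Answer: {e, c², cdc²d, c³dc²d}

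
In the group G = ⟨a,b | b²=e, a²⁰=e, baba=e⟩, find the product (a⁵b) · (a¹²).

Compute (a⁵b) · (a¹²) by multiplying left to right and reducing via the relations at each step:
  (a⁵b) · a¹² = a¹³b

Answer: a¹³b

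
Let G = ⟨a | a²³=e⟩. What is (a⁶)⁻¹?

The order of (a⁶) is 23 (smallest k with (a⁶)ᵏ = e), so (a⁶)⁻¹ = (a⁶)²² = a¹⁷.
Check: (a⁶) · (a¹⁷) → (a⁶) · a¹⁷ = e, giving e as required.

Answer: a¹⁷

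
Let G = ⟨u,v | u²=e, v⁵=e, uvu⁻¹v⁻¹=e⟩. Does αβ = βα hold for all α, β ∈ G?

Each pair of generators commutes: u·v = uv = v·u. Since the generators pairwise commute, every element of G commutes with every other, so G is abelian.

Answer: Yes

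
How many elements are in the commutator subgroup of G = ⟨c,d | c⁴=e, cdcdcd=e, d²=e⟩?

G' = [G, G] is generated by all commutators. The generator-pair commutators are: [c, d] = c²dc.
The subgroup they normally generate is {e, c², cd, dc³, c²dc, c³d, c²dc³, dc, cdc², dc²d, c²dc²d, c³dc²}, of order 12.
Check: |G/G'| = 24/12 = 2 is the order of the abelianisation.

Answer: 12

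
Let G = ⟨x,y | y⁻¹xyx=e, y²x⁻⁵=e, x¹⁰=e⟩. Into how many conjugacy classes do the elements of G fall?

The conjugacy classes (representative and size) are:
  [e] (size 1), [x] (size 2), [x⁸] (size 2), [x⁷] (size 2), [x⁴] (size 2), [x⁵] (size 1), [x⁴y] (size 5), [x²y⁻¹] (size 5).
Class equation: 1 + 2 + 2 + 2 + 2 + 1 + 5 + 5 = 20 = |G|. So G has 8 conjugacy classes.

Answer: 8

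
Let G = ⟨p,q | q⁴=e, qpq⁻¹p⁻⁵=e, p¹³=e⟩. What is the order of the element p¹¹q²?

Compute successive powers until reaching e:
  (p¹¹q²)¹ = p¹¹q², (p¹¹q²)² = e.
The smallest positive k with (p¹¹q²)ᵏ = e is 2.

Answer: 2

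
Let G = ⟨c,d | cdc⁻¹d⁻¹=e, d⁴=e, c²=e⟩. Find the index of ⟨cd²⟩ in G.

First find ord(cd²) by computing successive powers:
  (cd²)¹ = cd², (cd²)² = e.
So |⟨cd²⟩| = ord(cd²) = 2. With |G| = 8, by Lagrange [G : ⟨cd²⟩] = 8/2 = 4.

Answer: 4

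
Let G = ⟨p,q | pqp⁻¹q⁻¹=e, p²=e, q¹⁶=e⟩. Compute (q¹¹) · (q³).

Compute (q¹¹) · (q³) by multiplying left to right and reducing via the relations at each step:
  (q¹¹) · q³ = q¹⁴

Answer: q¹⁴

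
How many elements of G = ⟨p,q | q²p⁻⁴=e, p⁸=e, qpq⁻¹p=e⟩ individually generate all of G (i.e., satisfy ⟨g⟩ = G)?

⟨g⟩ = G would require ord(g) = |G| = 16, but the maximum element order in G is 8 < 16. So G is not cyclic and no single element generates it: the count is 0.

Answer: 0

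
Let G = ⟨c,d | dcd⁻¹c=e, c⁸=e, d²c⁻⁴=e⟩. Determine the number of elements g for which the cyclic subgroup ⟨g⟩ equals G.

⟨g⟩ = G would require ord(g) = |G| = 16, but the maximum element order in G is 8 < 16. So G is not cyclic and no single element generates it: the count is 0.

Answer: 0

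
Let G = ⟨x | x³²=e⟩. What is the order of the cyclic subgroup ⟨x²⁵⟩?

|⟨x²⁵⟩| equals the order of x²⁵. Compute successive powers until reaching e:
  (x²⁵)¹ = x²⁵, (x²⁵)² = x¹⁸, (x²⁵)³ = x¹¹, (x²⁵)⁴ = x⁴, (x²⁵)⁵ = x²⁹, (x²⁵)⁶ = x²², (x²⁵)⁷ = x¹⁵, (x²⁵)⁸ = x⁸, (x²⁵)⁹ = x, (x²⁵)¹⁰ = x²⁶, (x²⁵)¹¹ = x¹⁹, (x²⁵)¹² = x¹², (x²⁵)¹³ = x⁵, (x²⁵)¹⁴ = x³⁰, (x²⁵)¹⁵ = x²³, (x²⁵)¹⁶ = x¹⁶, (x²⁵)¹⁷ = x⁹, (x²⁵)¹⁸ = x², (x²⁵)¹⁹ = x²⁷, (x²⁵)²⁰ = x²⁰, (x²⁵)²¹ = x¹³, (x²⁵)²² = x⁶, (x²⁵)²³ = x³¹, (x²⁵)²⁴ = x²⁴, (x²⁵)²⁵ = x¹⁷, (x²⁵)²⁶ = x¹⁰, (x²⁵)²⁷ = x³, (x²⁵)²⁸ = x²⁸, (x²⁵)²⁹ = x²¹, (x²⁵)³⁰ = x¹⁴, (x²⁵)³¹ = x⁷, (x²⁵)³² = e.
The smallest positive k with (x²⁵)ᵏ = e is 32, so |⟨x²⁵⟩| = 32.

Answer: 32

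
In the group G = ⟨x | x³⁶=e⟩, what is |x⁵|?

Compute successive powers until reaching e:
  (x⁵)¹ = x⁵, (x⁵)² = x¹⁰, (x⁵)³ = x¹⁵, (x⁵)⁴ = x²⁰, (x⁵)⁵ = x²⁵, (x⁵)⁶ = x³⁰, (x⁵)⁷ = x³⁵, (x⁵)⁸ = x⁴, (x⁵)⁹ = x⁹, (x⁵)¹⁰ = x¹⁴, (x⁵)¹¹ = x¹⁹, (x⁵)¹² = x²⁴, (x⁵)¹³ = x²⁹, (x⁵)¹⁴ = x³⁴, (x⁵)¹⁵ = x³, (x⁵)¹⁶ = x⁸, (x⁵)¹⁷ = x¹³, (x⁵)¹⁸ = x¹⁸, (x⁵)¹⁹ = x²³, (x⁵)²⁰ = x²⁸, (x⁵)²¹ = x³³, (x⁵)²² = x², (x⁵)²³ = x⁷, (x⁵)²⁴ = x¹², (x⁵)²⁵ = x¹⁷, (x⁵)²⁶ = x²², (x⁵)²⁷ = x²⁷, (x⁵)²⁸ = x³², (x⁵)²⁹ = x, (x⁵)³⁰ = x⁶, (x⁵)³¹ = x¹¹, (x⁵)³² = x¹⁶, (x⁵)³³ = x²¹, (x⁵)³⁴ = x²⁶, (x⁵)³⁵ = x³¹, (x⁵)³⁶ = e.
The smallest positive k with (x⁵)ᵏ = e is 36.

Answer: 36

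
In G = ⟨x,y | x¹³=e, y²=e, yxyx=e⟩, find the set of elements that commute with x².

⟨x²⟩ ⊆ C_G(x²) since powers of x² commute with x²; so |C_G(x²)| ≥ |⟨x²⟩| = 13.
By orbit–stabilizer, |C_G(x²)| = |G| / |conj. class of x²| = 26 / 2 = 13.
The 13 elements commuting with x² are {e, x, x², x³, x⁴, x⁵, x⁶, x⁷, x⁸, x⁹, x¹⁰, x¹¹, x¹²}.

Answer: {e, x, x², x³, x⁴, x⁵, x⁶, x⁷, x⁸, x⁹, x¹⁰, x¹¹, x¹²}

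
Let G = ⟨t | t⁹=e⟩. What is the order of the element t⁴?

Compute successive powers until reaching e:
  (t⁴)¹ = t⁴, (t⁴)² = t⁸, (t⁴)³ = t³, (t⁴)⁴ = t⁷, (t⁴)⁵ = t², (t⁴)⁶ = t⁶, (t⁴)⁷ = t, (t⁴)⁸ = t⁵, (t⁴)⁹ = e.
The smallest positive k with (t⁴)ᵏ = e is 9.

Answer: 9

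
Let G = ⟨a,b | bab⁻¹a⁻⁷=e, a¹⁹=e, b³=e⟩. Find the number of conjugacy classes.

The conjugacy classes (representative and size) are:
  [e] (size 1), [a¹¹] (size 3), [a¹⁴] (size 3), [a⁶] (size 3), [a¹⁷] (size 3), [a¹²] (size 3), [a¹⁰] (size 3), [a²b] (size 19), [a¹⁸b²] (size 19).
Class equation: 1 + 3 + 3 + 3 + 3 + 3 + 3 + 19 + 19 = 57 = |G|. So G has 9 conjugacy classes.

Answer: 9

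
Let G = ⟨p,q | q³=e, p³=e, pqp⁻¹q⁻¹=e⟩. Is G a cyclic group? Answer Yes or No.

|G| = 9, but the maximum element order in G is 3 < 9. No single element generates all of G, so G is not cyclic.

Answer: No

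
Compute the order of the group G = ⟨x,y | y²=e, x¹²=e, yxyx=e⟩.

Enumerate words in the generators, reducing via the relations: the distinct elements are
  {e, x, y, xy, x², x³, x⁴, x⁵, x⁶, x⁷, x⁸, x⁹, x²y, x³y, x¹¹, x¹⁰, x⁴y, x⁵y, x⁶y, x⁷y, x⁸y, x⁹y, x¹¹y, x¹⁰y}.
No further products give new elements, so |G| = 24.

Answer: 24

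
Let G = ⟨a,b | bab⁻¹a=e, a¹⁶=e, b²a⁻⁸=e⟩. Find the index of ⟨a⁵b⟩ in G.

First find ord(a⁵b) by computing successive powers:
  (a⁵b)¹ = a⁵b, (a⁵b)² = a⁸, (a⁵b)³ = a⁵b⁻¹, (a⁵b)⁴ = e.
So |⟨a⁵b⟩| = ord(a⁵b) = 4. With |G| = 32, by Lagrange [G : ⟨a⁵b⟩] = 32/4 = 8.

Answer: 8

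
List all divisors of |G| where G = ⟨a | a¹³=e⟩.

|G| = 13 = 13. By Lagrange's theorem the order of any subgroup divides 13; the divisors of 13 are 1, 13.

Answer: 1, 13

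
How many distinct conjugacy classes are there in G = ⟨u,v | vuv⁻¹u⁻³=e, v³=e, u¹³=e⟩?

The conjugacy classes (representative and size) are:
  [e] (size 1), [u] (size 3), [u⁵] (size 3), [u¹⁰] (size 3), [u⁸] (size 3), [u¹⁰v] (size 13), [u⁷v²] (size 13).
Class equation: 1 + 3 + 3 + 3 + 3 + 13 + 13 = 39 = |G|. So G has 7 conjugacy classes.

Answer: 7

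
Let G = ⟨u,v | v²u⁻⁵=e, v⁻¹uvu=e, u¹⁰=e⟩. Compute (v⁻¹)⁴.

Compute successive powers of (v⁻¹), reducing at each step:
  (v⁻¹)²: (v⁻¹) · v⁻¹ = u⁵
  (v⁻¹)³: (u⁵) · v⁻¹ = v
  (v⁻¹)⁴: v · v⁻¹ = e

Answer: e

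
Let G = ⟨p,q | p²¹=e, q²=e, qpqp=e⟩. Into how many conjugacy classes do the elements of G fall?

The conjugacy classes (representative and size) are:
  [e] (size 1), [p²⁰] (size 2), [p²] (size 2), [p³] (size 2), [p¹⁷] (size 2), [p⁵] (size 2), [p⁶] (size 2), [p⁷] (size 2), [p⁸] (size 2), [p⁹] (size 2), [p¹⁰] (size 2), [q] (size 21).
Class equation: 1 + 2 + 2 + 2 + 2 + 2 + 2 + 2 + 2 + 2 + 2 + 21 = 42 = |G|. So G has 12 conjugacy classes.

Answer: 12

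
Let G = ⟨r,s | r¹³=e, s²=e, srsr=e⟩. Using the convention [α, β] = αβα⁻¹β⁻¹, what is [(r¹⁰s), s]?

[(r¹⁰s), s] = (r¹⁰s)·s·(r¹⁰s)⁻¹·s⁻¹.
  (r¹⁰s) · s = r¹⁰
  (r¹⁰) · (r¹⁰s) = r⁷s
  (r⁷s) · s = r⁷

Answer: r⁷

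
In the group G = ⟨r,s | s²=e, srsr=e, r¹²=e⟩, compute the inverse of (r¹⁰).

The order of (r¹⁰) is 6 (smallest k with (r¹⁰)ᵏ = e), so (r¹⁰)⁻¹ = (r¹⁰)⁵ = r².
Check: (r¹⁰) · (r²) → (r¹⁰) · r² = e, giving e as required.

Answer: r²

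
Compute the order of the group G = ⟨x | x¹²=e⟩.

G is generated by a single element, so G is cyclic. The relator gives x¹² = e and no smaller power is forced to be e, so the 12 powers {e, x, x², x³, x⁴, x⁵, x⁶, x⁷, x⁸, x⁹, x¹¹, x¹⁰} are distinct. Hence |G| = 12.

Answer: 12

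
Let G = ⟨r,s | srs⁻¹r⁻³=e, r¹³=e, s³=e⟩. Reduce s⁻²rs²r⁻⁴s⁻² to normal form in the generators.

Multiply left to right, reducing at each step:
  s · r = r³s
  (r³s) · s² = r³
  (r³) · r⁻⁴ = r¹²
  (r¹²) · s⁻² = r¹²s

Answer: r¹²s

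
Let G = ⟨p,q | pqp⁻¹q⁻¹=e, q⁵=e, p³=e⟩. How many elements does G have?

Enumerate words in the generators, reducing via the relations: the distinct elements are
  {e, p, q, pq, p², q², q³, q⁴, pq², pq³, pq⁴, p²q, p²q², p²q³, p²q⁴}.
No further products give new elements, so |G| = 15.

Answer: 15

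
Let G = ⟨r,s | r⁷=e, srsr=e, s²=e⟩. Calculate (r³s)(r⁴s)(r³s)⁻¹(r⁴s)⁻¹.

[(r³s), (r⁴s)] = (r³s)·(r⁴s)·(r³s)⁻¹·(r⁴s)⁻¹.
  (r³s) · (r⁴s) = r⁶
  (r⁶) · (r³s) = r²s
  (r²s) · (r⁴s) = r⁵

Answer: r⁵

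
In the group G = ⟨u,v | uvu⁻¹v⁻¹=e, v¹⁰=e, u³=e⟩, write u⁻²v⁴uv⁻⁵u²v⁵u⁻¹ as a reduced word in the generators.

Multiply left to right, reducing at each step:
  u · v⁴ = uv⁴
  (uv⁴) · u = u²v⁴
  (u²v⁴) · v⁻⁵ = u²v⁹
  (u²v⁹) · u² = uv⁹
  (uv⁹) · v⁵ = uv⁴
  (uv⁴) · u⁻¹ = v⁴

Answer: v⁴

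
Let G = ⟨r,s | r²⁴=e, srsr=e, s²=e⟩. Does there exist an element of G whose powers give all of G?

Every cyclic group is abelian. But r·s = rs while s·r = r²³s, so r·s ≠ s·r and G is not abelian. Hence G is not cyclic.

Answer: No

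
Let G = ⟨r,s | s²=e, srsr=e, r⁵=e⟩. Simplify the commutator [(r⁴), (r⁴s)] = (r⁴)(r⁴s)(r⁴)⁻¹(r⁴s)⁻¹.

[(r⁴), (r⁴s)] = (r⁴)·(r⁴s)·(r⁴)⁻¹·(r⁴s)⁻¹.
  (r⁴) · (r⁴s) = r³s
  (r³s) · r = r²s
  (r²s) · (r⁴s) = r³

Answer: r³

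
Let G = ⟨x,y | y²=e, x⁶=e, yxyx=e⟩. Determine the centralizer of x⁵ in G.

⟨x⁵⟩ ⊆ C_G(x⁵) since powers of x⁵ commute with x⁵; so |C_G(x⁵)| ≥ |⟨x⁵⟩| = 6.
By orbit–stabilizer, |C_G(x⁵)| = |G| / |conj. class of x⁵| = 12 / 2 = 6.
The 6 elements commuting with x⁵ are {e, x, x², x³, x⁴, x⁵}.

Answer: {e, x, x², x³, x⁴, x⁵}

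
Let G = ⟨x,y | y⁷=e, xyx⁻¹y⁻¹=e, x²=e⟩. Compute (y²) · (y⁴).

Compute (y²) · (y⁴) by multiplying left to right and reducing via the relations at each step:
  (y²) · y⁴ = y⁶

Answer: y⁶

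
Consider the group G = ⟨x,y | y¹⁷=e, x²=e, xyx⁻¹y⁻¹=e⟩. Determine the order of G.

Enumerate words in the generators, reducing via the relations: the distinct elements are
  {e, x, y, xy, y², y³, y⁴, y⁵, y⁶, y⁷, y⁸, y⁹, xy², xy³, xy⁴, xy⁵, xy⁶, xy⁷, xy⁸, xy⁹, y¹², y¹³, y¹¹, y¹⁰, y¹⁴, y¹⁵, y¹⁶, xy¹², xy¹³, xy¹¹, xy¹⁰, xy¹⁴, xy¹⁵, xy¹⁶}.
No further products give new elements, so |G| = 34.

Answer: 34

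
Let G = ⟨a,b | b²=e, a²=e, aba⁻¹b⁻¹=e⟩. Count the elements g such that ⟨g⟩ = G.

⟨g⟩ = G would require ord(g) = |G| = 4, but the maximum element order in G is 2 < 4. So G is not cyclic and no single element generates it: the count is 0.

Answer: 0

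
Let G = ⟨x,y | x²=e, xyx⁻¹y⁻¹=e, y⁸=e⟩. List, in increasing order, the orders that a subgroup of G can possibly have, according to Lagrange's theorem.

|G| = 16 = 2⁴. By Lagrange's theorem the order of any subgroup divides 16; the divisors of 16 are 1, 2, 4, 8, 16.

Answer: 1, 2, 4, 8, 16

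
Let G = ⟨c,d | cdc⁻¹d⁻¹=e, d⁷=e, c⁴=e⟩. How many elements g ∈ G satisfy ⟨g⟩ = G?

G is cyclic of order 28. An element generates G iff its order is 28, and a cyclic group of order 28 has exactly φ(28) = 12 such elements.

Answer: 12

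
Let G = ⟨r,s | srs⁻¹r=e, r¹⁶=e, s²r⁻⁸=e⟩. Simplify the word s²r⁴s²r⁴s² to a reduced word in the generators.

Multiply left to right, reducing at each step:
  (r⁸) · r⁴ = r¹²
  (r¹²) · s² = r⁴
  (r⁴) · r⁴ = r⁸
  (r⁸) · s² = e

Answer: e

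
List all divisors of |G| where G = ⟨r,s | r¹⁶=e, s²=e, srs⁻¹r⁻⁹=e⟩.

|G| = 32 = 2⁵. By Lagrange's theorem the order of any subgroup divides 32; the divisors of 32 are 1, 2, 4, 8, 16, 32.

Answer: 1, 2, 4, 8, 16, 32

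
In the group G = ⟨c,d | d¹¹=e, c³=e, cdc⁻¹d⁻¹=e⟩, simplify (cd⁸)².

Compute successive powers of (cd⁸), reducing at each step:
  (cd⁸)²: (cd⁸) · c = c²d⁸;   (c²d⁸) · d⁸ = c²d⁵

Answer: c²d⁵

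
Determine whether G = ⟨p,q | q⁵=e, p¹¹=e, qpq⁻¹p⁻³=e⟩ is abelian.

p·q = pq but q·p = p³q, so p·q ≠ q·p and G is not abelian.

Answer: No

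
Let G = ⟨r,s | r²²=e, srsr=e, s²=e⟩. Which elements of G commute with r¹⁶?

⟨r¹⁶⟩ ⊆ C_G(r¹⁶) since powers of r¹⁶ commute with r¹⁶; so |C_G(r¹⁶)| ≥ |⟨r¹⁶⟩| = 11.
By orbit–stabilizer, |C_G(r¹⁶)| = |G| / |conj. class of r¹⁶| = 44 / 2 = 22.
The 22 elements commuting with r¹⁶ are {e, r, r², r³, r⁴, r⁵, r⁶, r⁷, r⁸, r⁹, r¹⁰, r¹¹, r¹², r¹³, r¹⁴, r¹⁵, r¹⁶, r¹⁷, r¹⁸, r¹⁹, r²⁰, r²¹}.

Answer: {e, r, r², r³, r⁴, r⁵, r⁶, r⁷, r⁸, r⁹, r¹⁰, r¹¹, r¹², r¹³, r¹⁴, r¹⁵, r¹⁶, r¹⁷, r¹⁸, r¹⁹, r²⁰, r²¹}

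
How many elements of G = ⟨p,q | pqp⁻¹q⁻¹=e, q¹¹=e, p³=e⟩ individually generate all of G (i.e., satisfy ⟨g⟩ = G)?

G is cyclic of order 33. An element generates G iff its order is 33, and a cyclic group of order 33 has exactly φ(33) = 20 such elements.

Answer: 20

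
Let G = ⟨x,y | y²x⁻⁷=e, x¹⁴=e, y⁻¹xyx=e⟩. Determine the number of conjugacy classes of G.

The conjugacy classes (representative and size) are:
  [e] (size 1), [x¹³] (size 2), [x¹²] (size 2), [x¹¹] (size 2), [x⁴] (size 2), [x⁵] (size 2), [x⁸] (size 2), [x⁷] (size 1), [x⁵y⁻¹] (size 7), [x⁵y] (size 7).
Class equation: 1 + 2 + 2 + 2 + 2 + 2 + 2 + 1 + 7 + 7 = 28 = |G|. So G has 10 conjugacy classes.

Answer: 10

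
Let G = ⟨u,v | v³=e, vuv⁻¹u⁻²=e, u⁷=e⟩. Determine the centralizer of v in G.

⟨v⟩ ⊆ C_G(v) since powers of v commute with v; so |C_G(v)| ≥ |⟨v⟩| = 3.
By orbit–stabilizer, |C_G(v)| = |G| / |conj. class of v| = 21 / 7 = 3.
The 3 elements commuting with v are {e, v, v²}.

Answer: {e, v, v²}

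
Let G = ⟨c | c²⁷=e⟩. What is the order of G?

G is generated by a single element, so G is cyclic. The relator gives c²⁷ = e and no smaller power is forced to be e, so the 27 powers {c, e, c², c³, c⁴, c⁵, c⁶, c⁷, c⁸, c⁹, c²², c²³, c²¹, c²⁰, c²⁴, c²⁵, c²⁶, c¹², c¹³, c¹¹, c¹⁰, c¹⁴, c¹⁵, c¹⁶, c¹⁷, c¹⁸, c¹⁹} are distinct. Hence |G| = 27.

Answer: 27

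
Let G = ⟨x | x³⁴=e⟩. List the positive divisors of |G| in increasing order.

|G| = 34 = 2 · 17. By Lagrange's theorem the order of any subgroup divides 34; the divisors of 34 are 1, 2, 17, 34.

Answer: 1, 2, 17, 34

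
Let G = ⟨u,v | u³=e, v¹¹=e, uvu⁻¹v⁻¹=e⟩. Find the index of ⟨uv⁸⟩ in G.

First find ord(uv⁸) by computing successive powers:
  (uv⁸)¹ = uv⁸, (uv⁸)² = u²v⁵, (uv⁸)³ = v², (uv⁸)⁴ = uv¹⁰, (uv⁸)⁵ = u²v⁷, (uv⁸)⁶ = v⁴, (uv⁸)⁷ = uv, (uv⁸)⁸ = u²v⁹, (uv⁸)⁹ = v⁶, (uv⁸)¹⁰ = uv³, (uv⁸)¹¹ = u², (uv⁸)¹² = v⁸, (uv⁸)¹³ = uv⁵, (uv⁸)¹⁴ = u²v², (uv⁸)¹⁵ = v¹⁰, (uv⁸)¹⁶ = uv⁷, (uv⁸)¹⁷ = u²v⁴, (uv⁸)¹⁸ = v, (uv⁸)¹⁹ = uv⁹, (uv⁸)²⁰ = u²v⁶, (uv⁸)²¹ = v³, (uv⁸)²² = u, (uv⁸)²³ = u²v⁸, (uv⁸)²⁴ = v⁵, (uv⁸)²⁵ = uv², (uv⁸)²⁶ = u²v¹⁰, (uv⁸)²⁷ = v⁷, (uv⁸)²⁸ = uv⁴, (uv⁸)²⁹ = u²v, (uv⁸)³⁰ = v⁹, (uv⁸)³¹ = uv⁶, (uv⁸)³² = u²v³, (uv⁸)³³ = e.
So |⟨uv⁸⟩| = ord(uv⁸) = 33. With |G| = 33, by Lagrange [G : ⟨uv⁸⟩] = 33/33 = 1.

Answer: 1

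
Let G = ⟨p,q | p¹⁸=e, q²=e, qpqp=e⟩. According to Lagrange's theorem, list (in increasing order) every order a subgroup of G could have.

|G| = 36 = 2² · 3². By Lagrange's theorem the order of any subgroup divides 36; the divisors of 36 are 1, 2, 3, 4, 6, 9, 12, 18, 36.

Answer: 1, 2, 3, 4, 6, 9, 12, 18, 36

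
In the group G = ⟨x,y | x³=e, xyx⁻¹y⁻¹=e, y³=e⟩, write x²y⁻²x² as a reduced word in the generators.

Multiply left to right, reducing at each step:
  (x²) · y⁻² = x²y
  (x²y) · x² = xy

Answer: xy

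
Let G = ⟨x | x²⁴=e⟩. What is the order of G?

G is generated by a single element, so G is cyclic. The relator gives x²⁴ = e and no smaller power is forced to be e, so the 24 powers {e, x, x², x³, x⁴, x⁵, x⁶, x⁷, x⁸, x⁹, x²², x²³, x²¹, x²⁰, x¹², x¹³, x¹¹, x¹⁰, x¹⁴, x¹⁵, x¹⁶, x¹⁷, x¹⁸, x¹⁹} are distinct. Hence |G| = 24.

Answer: 24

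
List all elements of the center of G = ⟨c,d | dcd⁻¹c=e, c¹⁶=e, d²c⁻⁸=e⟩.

An element z ∈ Z(G) iff z commutes with every generator.
For example c⁸ is central: (c⁸)·c = c⁹ = c·(c⁸); (c⁸)·d = d⁻¹ = d·(c⁸).
Whereas c ∉ Z(G) since c·d = cd ≠ c⁷d⁻¹ = d·c.
Checking each of the 32 elements this way gives Z(G) = {e, c⁸}, of order 2.

Answer: {e, c⁸}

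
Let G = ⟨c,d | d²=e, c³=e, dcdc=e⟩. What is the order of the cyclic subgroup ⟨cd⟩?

|⟨cd⟩| equals the order of cd. Compute successive powers until reaching e:
  (cd)¹ = cd, (cd)² = e.
The smallest positive k with (cd)ᵏ = e is 2, so |⟨cd⟩| = 2.

Answer: 2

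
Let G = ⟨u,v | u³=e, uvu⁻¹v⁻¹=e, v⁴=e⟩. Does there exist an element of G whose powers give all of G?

|G| = 12. The element uv has order 12 (its powers give 12 distinct elements), so ⟨uv⟩ = G and G is cyclic.

Answer: Yes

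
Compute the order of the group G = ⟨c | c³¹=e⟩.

G is generated by a single element, so G is cyclic. The relator gives c³¹ = e and no smaller power is forced to be e, so the 31 powers {c, e, c², c³, c⁴, c⁵, c⁶, c⁷, c⁸, c⁹, c²², c²³, c²¹, c²⁰, c²⁴, c²⁵, c²⁶, c²⁷, c²⁸, c²⁹, c³⁰, c¹², c¹³, c¹¹, c¹⁰, c¹⁴, c¹⁵, c¹⁶, c¹⁷, c¹⁸, c¹⁹} are distinct. Hence |G| = 31.

Answer: 31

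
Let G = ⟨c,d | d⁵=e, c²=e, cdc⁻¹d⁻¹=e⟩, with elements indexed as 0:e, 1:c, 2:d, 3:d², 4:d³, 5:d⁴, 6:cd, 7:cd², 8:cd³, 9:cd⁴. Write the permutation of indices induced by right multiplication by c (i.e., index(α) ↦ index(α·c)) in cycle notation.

(0 1)(2 6)(3 7)(4 8)(5 9)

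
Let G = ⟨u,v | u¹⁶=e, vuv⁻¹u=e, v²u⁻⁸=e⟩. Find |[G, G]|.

G' = [G, G] is generated by all commutators. The generator-pair commutators are: [u, v] = u².
The subgroup they normally generate is {e, u², u⁴, u⁶, u⁸, u¹⁰, u¹², u¹⁴}, of order 8.
Check: |G/G'| = 32/8 = 4 is the order of the abelianisation.

Answer: 8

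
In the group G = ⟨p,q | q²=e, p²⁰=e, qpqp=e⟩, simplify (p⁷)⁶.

Compute successive powers of (p⁷), reducing at each step:
  (p⁷)²: (p⁷) · p⁷ = p¹⁴
  (p⁷)³: (p¹⁴) · p⁷ = p
  (p⁷)⁴: p · p⁷ = p⁸
  (p⁷)⁵: (p⁸) · p⁷ = p¹⁵
  (p⁷)⁶: (p¹⁵) · p⁷ = p²

Answer: p²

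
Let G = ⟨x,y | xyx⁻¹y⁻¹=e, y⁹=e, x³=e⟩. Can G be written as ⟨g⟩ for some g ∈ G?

|G| = 27, but the maximum element order in G is 9 < 27. No single element generates all of G, so G is not cyclic.

Answer: No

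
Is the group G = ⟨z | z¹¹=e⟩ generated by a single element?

|G| = 11. The element z has order 11 (its powers give 11 distinct elements), so ⟨z⟩ = G and G is cyclic.

Answer: Yes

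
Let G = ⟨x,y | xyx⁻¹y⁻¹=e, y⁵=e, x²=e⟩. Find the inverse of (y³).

The order of (y³) is 5 (smallest k with (y³)ᵏ = e), so (y³)⁻¹ = (y³)⁴ = y².
Check: (y³) · (y²) → (y³) · y² = e, giving e as required.

Answer: y²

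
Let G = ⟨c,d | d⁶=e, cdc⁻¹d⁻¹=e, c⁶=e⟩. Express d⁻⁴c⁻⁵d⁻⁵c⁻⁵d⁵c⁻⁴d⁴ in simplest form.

Multiply left to right, reducing at each step:
  (d²) · c⁻⁵ = cd²
  (cd²) · d⁻⁵ = cd³
  (cd³) · c⁻⁵ = c²d³
  (c²d³) · d⁵ = c²d²
  (c²d²) · c⁻⁴ = c⁴d²
  (c⁴d²) · d⁴ = c⁴

Answer: c⁴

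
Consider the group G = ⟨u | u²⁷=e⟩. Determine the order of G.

G is generated by a single element, so G is cyclic. The relator gives u²⁷ = e and no smaller power is forced to be e, so the 27 powers {e, u, u², u³, u⁴, u⁵, u⁶, u⁷, u⁸, u⁹, u²², u²³, u²¹, u²⁰, u²⁴, u²⁵, u²⁶, u¹², u¹³, u¹¹, u¹⁰, u¹⁴, u¹⁵, u¹⁶, u¹⁷, u¹⁸, u¹⁹} are distinct. Hence |G| = 27.

Answer: 27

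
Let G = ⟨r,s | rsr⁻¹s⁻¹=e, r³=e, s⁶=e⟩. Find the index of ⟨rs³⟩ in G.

First find ord(rs³) by computing successive powers:
  (rs³)¹ = rs³, (rs³)² = r², (rs³)³ = s³, (rs³)⁴ = r, (rs³)⁵ = r²s³, (rs³)⁶ = e.
So |⟨rs³⟩| = ord(rs³) = 6. With |G| = 18, by Lagrange [G : ⟨rs³⟩] = 18/6 = 3.

Answer: 3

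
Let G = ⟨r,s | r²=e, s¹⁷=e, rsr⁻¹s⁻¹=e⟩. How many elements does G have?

Enumerate words in the generators, reducing via the relations: the distinct elements are
  {e, r, s, rs, s², s³, s⁴, s⁵, s⁶, s⁷, s⁸, s⁹, rs², rs³, rs⁴, rs⁵, rs⁶, rs⁷, rs⁸, rs⁹, s¹², s¹³, s¹¹, s¹⁰, s¹⁴, s¹⁵, s¹⁶, rs¹², rs¹³, rs¹¹, rs¹⁰, rs¹⁴, rs¹⁵, rs¹⁶}.
No further products give new elements, so |G| = 34.

Answer: 34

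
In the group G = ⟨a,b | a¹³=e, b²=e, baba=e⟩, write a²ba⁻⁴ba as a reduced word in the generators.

Multiply left to right, reducing at each step:
  (a²) · b = a²b
  (a²b) · a⁻⁴ = a⁶b
  (a⁶b) · b = a⁶
  (a⁶) · a = a⁷

Answer: a⁷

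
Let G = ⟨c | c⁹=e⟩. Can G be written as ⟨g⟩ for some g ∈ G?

|G| = 9. The element c has order 9 (its powers give 9 distinct elements), so ⟨c⟩ = G and G is cyclic.

Answer: Yes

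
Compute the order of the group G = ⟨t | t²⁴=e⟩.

G is generated by a single element, so G is cyclic. The relator gives t²⁴ = e and no smaller power is forced to be e, so the 24 powers {e, t, t², t³, t⁴, t⁵, t⁶, t⁷, t⁸, t⁹, t²², t²³, t²¹, t²⁰, t¹², t¹³, t¹¹, t¹⁰, t¹⁴, t¹⁵, t¹⁶, t¹⁷, t¹⁸, t¹⁹} are distinct. Hence |G| = 24.

Answer: 24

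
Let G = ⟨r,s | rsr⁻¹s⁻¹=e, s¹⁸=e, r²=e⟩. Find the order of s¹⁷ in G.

Compute successive powers until reaching e:
  (s¹⁷)¹ = s¹⁷, (s¹⁷)² = s¹⁶, (s¹⁷)³ = s¹⁵, (s¹⁷)⁴ = s¹⁴, (s¹⁷)⁵ = s¹³, (s¹⁷)⁶ = s¹², (s¹⁷)⁷ = s¹¹, (s¹⁷)⁸ = s¹⁰, (s¹⁷)⁹ = s⁹, (s¹⁷)¹⁰ = s⁸, (s¹⁷)¹¹ = s⁷, (s¹⁷)¹² = s⁶, (s¹⁷)¹³ = s⁵, (s¹⁷)¹⁴ = s⁴, (s¹⁷)¹⁵ = s³, (s¹⁷)¹⁶ = s², (s¹⁷)¹⁷ = s, (s¹⁷)¹⁸ = e.
The smallest positive k with (s¹⁷)ᵏ = e is 18.

Answer: 18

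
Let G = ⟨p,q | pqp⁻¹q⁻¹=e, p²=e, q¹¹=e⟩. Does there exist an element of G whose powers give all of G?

|G| = 22. The element pq has order 22 (its powers give 22 distinct elements), so ⟨pq⟩ = G and G is cyclic.

Answer: Yes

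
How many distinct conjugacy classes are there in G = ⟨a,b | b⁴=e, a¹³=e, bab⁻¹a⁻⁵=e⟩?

The conjugacy classes (representative and size) are:
  [e] (size 1), [a] (size 4), [a²] (size 4), [a⁹] (size 4), [a¹²b] (size 13), [a⁴b²] (size 13), [a¹²b³] (size 13).
Class equation: 1 + 4 + 4 + 4 + 13 + 13 + 13 = 52 = |G|. So G has 7 conjugacy classes.

Answer: 7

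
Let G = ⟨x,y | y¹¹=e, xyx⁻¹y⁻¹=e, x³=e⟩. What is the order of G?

Enumerate words in the generators, reducing via the relations: the distinct elements are
  {e, x, y, xy, x², y², y³, y⁴, y⁵, y⁶, y⁷, y⁸, y⁹, xy², xy³, xy⁴, xy⁵, xy⁶, xy⁷, xy⁸, xy⁹, x²y, y¹⁰, xy¹⁰, x²y², x²y³, x²y⁴, x²y⁵, x²y⁶, x²y⁷, x²y⁸, x²y⁹, x²y¹⁰}.
No further products give new elements, so |G| = 33.

Answer: 33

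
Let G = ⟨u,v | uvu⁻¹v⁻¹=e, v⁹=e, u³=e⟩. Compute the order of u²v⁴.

Compute successive powers until reaching e:
  (u²v⁴)¹ = u²v⁴, (u²v⁴)² = uv⁸, (u²v⁴)³ = v³, (u²v⁴)⁴ = u²v⁷, (u²v⁴)⁵ = uv², (u²v⁴)⁶ = v⁶, (u²v⁴)⁷ = u²v, (u²v⁴)⁸ = uv⁵, (u²v⁴)⁹ = e.
The smallest positive k with (u²v⁴)ᵏ = e is 9.

Answer: 9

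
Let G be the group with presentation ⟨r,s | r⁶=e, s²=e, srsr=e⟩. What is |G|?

Enumerate words in the generators, reducing via the relations: the distinct elements are
  {e, r, s, rs, r², r³, r⁴, r⁵, r²s, r³s, r⁴s, r⁵s}.
No further products give new elements, so |G| = 12.

Answer: 12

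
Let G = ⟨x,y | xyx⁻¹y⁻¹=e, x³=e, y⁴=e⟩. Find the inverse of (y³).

The order of (y³) is 4 (smallest k with (y³)ᵏ = e), so (y³)⁻¹ = (y³)³ = y.
Check: (y³) · y → (y³) · y = e, giving e as required.

Answer: y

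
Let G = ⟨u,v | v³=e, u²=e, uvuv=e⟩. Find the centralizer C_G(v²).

⟨v²⟩ ⊆ C_G(v²) since powers of v² commute with v²; so |C_G(v²)| ≥ |⟨v²⟩| = 3.
By orbit–stabilizer, |C_G(v²)| = |G| / |conj. class of v²| = 6 / 2 = 3.
The 3 elements commuting with v² are {e, v, v²}.

Answer: {e, v, v²}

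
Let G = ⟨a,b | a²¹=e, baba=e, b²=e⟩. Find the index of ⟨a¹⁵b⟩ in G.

First find ord(a¹⁵b) by computing successive powers:
  (a¹⁵b)¹ = a¹⁵b, (a¹⁵b)² = e.
So |⟨a¹⁵b⟩| = ord(a¹⁵b) = 2. With |G| = 42, by Lagrange [G : ⟨a¹⁵b⟩] = 42/2 = 21.

Answer: 21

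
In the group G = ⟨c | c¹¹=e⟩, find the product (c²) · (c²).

Compute (c²) · (c²) by multiplying left to right and reducing via the relations at each step:
  (c²) · c² = c⁴

Answer: c⁴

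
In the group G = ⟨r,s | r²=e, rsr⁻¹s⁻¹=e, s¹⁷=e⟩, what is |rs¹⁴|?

Compute successive powers until reaching e:
  (rs¹⁴)¹ = rs¹⁴, (rs¹⁴)² = s¹¹, (rs¹⁴)³ = rs⁸, (rs¹⁴)⁴ = s⁵, (rs¹⁴)⁵ = rs², (rs¹⁴)⁶ = s¹⁶, (rs¹⁴)⁷ = rs¹³, (rs¹⁴)⁸ = s¹⁰, (rs¹⁴)⁹ = rs⁷, (rs¹⁴)¹⁰ = s⁴, (rs¹⁴)¹¹ = rs, (rs¹⁴)¹² = s¹⁵, (rs¹⁴)¹³ = rs¹², (rs¹⁴)¹⁴ = s⁹, (rs¹⁴)¹⁵ = rs⁶, (rs¹⁴)¹⁶ = s³, (rs¹⁴)¹⁷ = r, (rs¹⁴)¹⁸ = s¹⁴, (rs¹⁴)¹⁹ = rs¹¹, (rs¹⁴)²⁰ = s⁸, (rs¹⁴)²¹ = rs⁵, (rs¹⁴)²² = s², (rs¹⁴)²³ = rs¹⁶, (rs¹⁴)²⁴ = s¹³, (rs¹⁴)²⁵ = rs¹⁰, (rs¹⁴)²⁶ = s⁷, (rs¹⁴)²⁷ = rs⁴, (rs¹⁴)²⁸ = s, (rs¹⁴)²⁹ = rs¹⁵, (rs¹⁴)³⁰ = s¹², (rs¹⁴)³¹ = rs⁹, (rs¹⁴)³² = s⁶, (rs¹⁴)³³ = rs³, (rs¹⁴)³⁴ = e.
The smallest positive k with (rs¹⁴)ᵏ = e is 34.

Answer: 34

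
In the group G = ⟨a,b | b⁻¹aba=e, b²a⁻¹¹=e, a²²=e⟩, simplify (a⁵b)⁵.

Compute successive powers of (a⁵b), reducing at each step:
  (a⁵b)²: (a⁵b) · a⁵ = b;   b · b = a¹¹
  (a⁵b)³: (a¹¹) · a⁵ = a¹⁶;   (a¹⁶) · b = a⁵b⁻¹
  (a⁵b)⁴: (a⁵b⁻¹) · a⁵ = b⁻¹;   (b⁻¹) · b = e
  (a⁵b)⁵: e · a⁵ = a⁵;   (a⁵) · b = a⁵b

Answer: a⁵b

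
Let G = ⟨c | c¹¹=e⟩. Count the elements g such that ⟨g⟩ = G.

G is cyclic of order 11. An element generates G iff its order is 11, and a cyclic group of order 11 has exactly φ(11) = 10 such elements.

Answer: 10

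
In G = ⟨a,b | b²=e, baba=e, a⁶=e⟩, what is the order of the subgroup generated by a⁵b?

|⟨a⁵b⟩| equals the order of a⁵b. Compute successive powers until reaching e:
  (a⁵b)¹ = a⁵b, (a⁵b)² = e.
The smallest positive k with (a⁵b)ᵏ = e is 2, so |⟨a⁵b⟩| = 2.

Answer: 2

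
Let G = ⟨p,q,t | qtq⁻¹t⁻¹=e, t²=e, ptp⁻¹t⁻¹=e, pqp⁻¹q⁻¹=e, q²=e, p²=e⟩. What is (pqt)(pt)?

Compute (pqt) · (pt) by multiplying left to right and reducing via the relations at each step:
  (pqt) · p = qt
  (qt) · t = q

Answer: q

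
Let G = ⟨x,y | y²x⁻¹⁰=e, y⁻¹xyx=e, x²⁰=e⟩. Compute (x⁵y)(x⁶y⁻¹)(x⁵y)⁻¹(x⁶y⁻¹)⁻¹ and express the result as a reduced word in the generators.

[(x⁵y), (x⁶y⁻¹)] = (x⁵y)·(x⁶y⁻¹)·(x⁵y)⁻¹·(x⁶y⁻¹)⁻¹.
  (x⁵y) · (x⁶y⁻¹) = x¹⁹
  (x¹⁹) · (x⁵y⁻¹) = x⁴y⁻¹
  (x⁴y⁻¹) · (x⁶y) = x¹⁸

Answer: x¹⁸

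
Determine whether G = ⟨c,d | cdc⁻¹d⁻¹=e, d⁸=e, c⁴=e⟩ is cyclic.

|G| = 32, but the maximum element order in G is 8 < 32. No single element generates all of G, so G is not cyclic.

Answer: No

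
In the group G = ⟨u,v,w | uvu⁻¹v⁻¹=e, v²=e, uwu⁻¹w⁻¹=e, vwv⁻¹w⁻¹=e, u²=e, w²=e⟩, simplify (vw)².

Compute successive powers of (vw), reducing at each step:
  (vw)²: (vw) · v = w;   w · w = e

Answer: e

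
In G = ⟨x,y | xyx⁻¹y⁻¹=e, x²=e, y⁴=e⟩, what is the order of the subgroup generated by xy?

|⟨xy⟩| equals the order of xy. Compute successive powers until reaching e:
  (xy)¹ = xy, (xy)² = y², (xy)³ = xy³, (xy)⁴ = e.
The smallest positive k with (xy)ᵏ = e is 4, so |⟨xy⟩| = 4.

Answer: 4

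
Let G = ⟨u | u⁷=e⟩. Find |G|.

G is generated by a single element, so G is cyclic. The relator gives u⁷ = e and no smaller power is forced to be e, so the 7 powers {e, u, u², u³, u⁴, u⁵, u⁶} are distinct. Hence |G| = 7.

Answer: 7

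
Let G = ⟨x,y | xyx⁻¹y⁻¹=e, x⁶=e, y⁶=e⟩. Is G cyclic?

|G| = 36, but the maximum element order in G is 6 < 36. No single element generates all of G, so G is not cyclic.

Answer: No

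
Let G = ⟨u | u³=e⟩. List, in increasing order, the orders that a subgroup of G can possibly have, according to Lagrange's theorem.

|G| = 3 = 3. By Lagrange's theorem the order of any subgroup divides 3; the divisors of 3 are 1, 3.

Answer: 1, 3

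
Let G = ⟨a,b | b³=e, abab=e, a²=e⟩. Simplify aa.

Compute a · a by multiplying left to right and reducing via the relations at each step:
  a · a = e

Answer: e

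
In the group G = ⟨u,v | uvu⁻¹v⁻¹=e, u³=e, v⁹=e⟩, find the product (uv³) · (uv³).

Compute (uv³) · (uv³) by multiplying left to right and reducing via the relations at each step:
  (uv³) · u = u²v³
  (u²v³) · v³ = u²v⁶

Answer: u²v⁶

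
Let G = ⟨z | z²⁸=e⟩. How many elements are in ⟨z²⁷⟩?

|⟨z²⁷⟩| equals the order of z²⁷. Compute successive powers until reaching e:
  (z²⁷)¹ = z²⁷, (z²⁷)² = z²⁶, (z²⁷)³ = z²⁵, (z²⁷)⁴ = z²⁴, (z²⁷)⁵ = z²³, (z²⁷)⁶ = z²², (z²⁷)⁷ = z²¹, (z²⁷)⁸ = z²⁰, (z²⁷)⁹ = z¹⁹, (z²⁷)¹⁰ = z¹⁸, (z²⁷)¹¹ = z¹⁷, (z²⁷)¹² = z¹⁶, (z²⁷)¹³ = z¹⁵, (z²⁷)¹⁴ = z¹⁴, (z²⁷)¹⁵ = z¹³, (z²⁷)¹⁶ = z¹², (z²⁷)¹⁷ = z¹¹, (z²⁷)¹⁸ = z¹⁰, (z²⁷)¹⁹ = z⁹, (z²⁷)²⁰ = z⁸, (z²⁷)²¹ = z⁷, (z²⁷)²² = z⁶, (z²⁷)²³ = z⁵, (z²⁷)²⁴ = z⁴, (z²⁷)²⁵ = z³, (z²⁷)²⁶ = z², (z²⁷)²⁷ = z, (z²⁷)²⁸ = e.
The smallest positive k with (z²⁷)ᵏ = e is 28, so |⟨z²⁷⟩| = 28.

Answer: 28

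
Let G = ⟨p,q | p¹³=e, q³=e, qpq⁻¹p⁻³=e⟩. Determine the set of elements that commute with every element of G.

An element z ∈ Z(G) iff z commutes with every generator.
For example e is central: e·p = p = p·e; e·q = q = q·e.
Whereas p ∉ Z(G) since p·q = pq ≠ p³q = q·p.
Checking each of the 39 elements this way gives Z(G) = {e}, of order 1.

Answer: {e}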